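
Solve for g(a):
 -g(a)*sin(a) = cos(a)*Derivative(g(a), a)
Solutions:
 g(a) = C1*cos(a)


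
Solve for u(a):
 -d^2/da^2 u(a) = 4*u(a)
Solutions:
 u(a) = C1*sin(2*a) + C2*cos(2*a)


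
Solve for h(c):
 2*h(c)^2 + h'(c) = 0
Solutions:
 h(c) = 1/(C1 + 2*c)


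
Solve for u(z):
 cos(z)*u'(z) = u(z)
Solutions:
 u(z) = C1*sqrt(sin(z) + 1)/sqrt(sin(z) - 1)


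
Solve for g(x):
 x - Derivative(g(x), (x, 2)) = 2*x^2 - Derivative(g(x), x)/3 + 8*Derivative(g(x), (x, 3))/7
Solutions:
 g(x) = C1 + C2*exp(x*(-21 + sqrt(1113))/48) + C3*exp(-x*(21 + sqrt(1113))/48) + 2*x^3 + 33*x^2/2 + 981*x/7


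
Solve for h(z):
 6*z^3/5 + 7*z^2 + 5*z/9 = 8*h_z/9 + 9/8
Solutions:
 h(z) = C1 + 27*z^4/80 + 21*z^3/8 + 5*z^2/16 - 81*z/64


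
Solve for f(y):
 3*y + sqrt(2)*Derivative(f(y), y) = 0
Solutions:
 f(y) = C1 - 3*sqrt(2)*y^2/4


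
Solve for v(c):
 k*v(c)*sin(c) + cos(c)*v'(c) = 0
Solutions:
 v(c) = C1*exp(k*log(cos(c)))


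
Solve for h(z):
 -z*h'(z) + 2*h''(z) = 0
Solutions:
 h(z) = C1 + C2*erfi(z/2)


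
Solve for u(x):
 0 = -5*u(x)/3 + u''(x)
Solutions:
 u(x) = C1*exp(-sqrt(15)*x/3) + C2*exp(sqrt(15)*x/3)


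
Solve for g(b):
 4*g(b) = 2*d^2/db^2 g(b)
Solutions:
 g(b) = C1*exp(-sqrt(2)*b) + C2*exp(sqrt(2)*b)


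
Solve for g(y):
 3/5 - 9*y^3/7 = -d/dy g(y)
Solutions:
 g(y) = C1 + 9*y^4/28 - 3*y/5


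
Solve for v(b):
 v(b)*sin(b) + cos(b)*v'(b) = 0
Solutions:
 v(b) = C1*cos(b)


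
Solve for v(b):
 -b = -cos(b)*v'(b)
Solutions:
 v(b) = C1 + Integral(b/cos(b), b)


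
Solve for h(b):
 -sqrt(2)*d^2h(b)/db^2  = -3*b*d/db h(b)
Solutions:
 h(b) = C1 + C2*erfi(2^(1/4)*sqrt(3)*b/2)


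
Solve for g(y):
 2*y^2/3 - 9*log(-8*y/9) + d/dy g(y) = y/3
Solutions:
 g(y) = C1 - 2*y^3/9 + y^2/6 + 9*y*log(-y) + 9*y*(-2*log(3) - 1 + 3*log(2))


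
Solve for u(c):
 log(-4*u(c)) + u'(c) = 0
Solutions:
 Integral(1/(log(-_y) + 2*log(2)), (_y, u(c))) = C1 - c


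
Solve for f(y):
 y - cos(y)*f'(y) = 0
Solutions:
 f(y) = C1 + Integral(y/cos(y), y)


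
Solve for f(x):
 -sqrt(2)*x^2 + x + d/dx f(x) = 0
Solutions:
 f(x) = C1 + sqrt(2)*x^3/3 - x^2/2


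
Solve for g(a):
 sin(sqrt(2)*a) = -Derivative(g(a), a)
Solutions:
 g(a) = C1 + sqrt(2)*cos(sqrt(2)*a)/2


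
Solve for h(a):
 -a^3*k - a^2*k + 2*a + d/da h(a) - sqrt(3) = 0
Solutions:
 h(a) = C1 + a^4*k/4 + a^3*k/3 - a^2 + sqrt(3)*a


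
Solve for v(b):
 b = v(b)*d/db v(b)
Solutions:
 v(b) = -sqrt(C1 + b^2)
 v(b) = sqrt(C1 + b^2)


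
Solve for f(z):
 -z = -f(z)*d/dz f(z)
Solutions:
 f(z) = -sqrt(C1 + z^2)
 f(z) = sqrt(C1 + z^2)


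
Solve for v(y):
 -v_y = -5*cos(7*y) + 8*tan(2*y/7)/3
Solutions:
 v(y) = C1 + 28*log(cos(2*y/7))/3 + 5*sin(7*y)/7


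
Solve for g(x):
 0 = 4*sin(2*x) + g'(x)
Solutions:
 g(x) = C1 + 2*cos(2*x)


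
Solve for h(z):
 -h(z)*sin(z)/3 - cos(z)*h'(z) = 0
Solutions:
 h(z) = C1*cos(z)^(1/3)


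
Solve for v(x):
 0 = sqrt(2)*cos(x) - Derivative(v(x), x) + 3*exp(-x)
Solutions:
 v(x) = C1 + sqrt(2)*sin(x) - 3*exp(-x)


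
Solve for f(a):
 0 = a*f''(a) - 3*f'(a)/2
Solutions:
 f(a) = C1 + C2*a^(5/2)


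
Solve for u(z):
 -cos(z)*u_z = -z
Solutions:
 u(z) = C1 + Integral(z/cos(z), z)


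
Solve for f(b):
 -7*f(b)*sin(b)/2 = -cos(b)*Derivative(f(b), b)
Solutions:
 f(b) = C1/cos(b)^(7/2)


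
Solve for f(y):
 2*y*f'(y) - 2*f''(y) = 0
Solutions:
 f(y) = C1 + C2*erfi(sqrt(2)*y/2)


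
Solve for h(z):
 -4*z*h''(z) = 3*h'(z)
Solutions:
 h(z) = C1 + C2*z^(1/4)


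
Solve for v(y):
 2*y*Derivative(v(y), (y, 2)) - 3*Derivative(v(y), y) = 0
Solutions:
 v(y) = C1 + C2*y^(5/2)


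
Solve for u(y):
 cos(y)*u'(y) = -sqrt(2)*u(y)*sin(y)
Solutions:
 u(y) = C1*cos(y)^(sqrt(2))


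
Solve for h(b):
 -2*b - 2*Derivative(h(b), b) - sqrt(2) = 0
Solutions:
 h(b) = C1 - b^2/2 - sqrt(2)*b/2


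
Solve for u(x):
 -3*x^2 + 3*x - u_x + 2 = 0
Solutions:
 u(x) = C1 - x^3 + 3*x^2/2 + 2*x


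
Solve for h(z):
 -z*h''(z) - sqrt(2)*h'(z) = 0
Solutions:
 h(z) = C1 + C2*z^(1 - sqrt(2))


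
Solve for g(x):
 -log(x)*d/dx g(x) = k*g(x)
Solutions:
 g(x) = C1*exp(-k*li(x))


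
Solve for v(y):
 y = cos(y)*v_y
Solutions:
 v(y) = C1 + Integral(y/cos(y), y)


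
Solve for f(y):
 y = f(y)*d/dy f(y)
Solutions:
 f(y) = -sqrt(C1 + y^2)
 f(y) = sqrt(C1 + y^2)


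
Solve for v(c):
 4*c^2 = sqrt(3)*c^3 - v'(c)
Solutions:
 v(c) = C1 + sqrt(3)*c^4/4 - 4*c^3/3


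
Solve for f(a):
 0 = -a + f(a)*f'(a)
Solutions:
 f(a) = -sqrt(C1 + a^2)
 f(a) = sqrt(C1 + a^2)


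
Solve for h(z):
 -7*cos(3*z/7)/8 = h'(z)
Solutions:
 h(z) = C1 - 49*sin(3*z/7)/24


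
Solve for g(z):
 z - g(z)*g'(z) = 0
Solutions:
 g(z) = -sqrt(C1 + z^2)
 g(z) = sqrt(C1 + z^2)


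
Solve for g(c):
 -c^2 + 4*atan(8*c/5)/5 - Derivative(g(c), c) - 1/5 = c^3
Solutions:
 g(c) = C1 - c^4/4 - c^3/3 + 4*c*atan(8*c/5)/5 - c/5 - log(64*c^2 + 25)/4


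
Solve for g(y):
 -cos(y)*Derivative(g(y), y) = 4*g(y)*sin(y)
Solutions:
 g(y) = C1*cos(y)^4


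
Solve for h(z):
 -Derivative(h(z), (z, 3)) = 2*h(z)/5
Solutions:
 h(z) = C3*exp(-2^(1/3)*5^(2/3)*z/5) + (C1*sin(2^(1/3)*sqrt(3)*5^(2/3)*z/10) + C2*cos(2^(1/3)*sqrt(3)*5^(2/3)*z/10))*exp(2^(1/3)*5^(2/3)*z/10)


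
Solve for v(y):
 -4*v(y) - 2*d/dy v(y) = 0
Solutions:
 v(y) = C1*exp(-2*y)


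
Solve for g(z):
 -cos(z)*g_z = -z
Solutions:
 g(z) = C1 + Integral(z/cos(z), z)


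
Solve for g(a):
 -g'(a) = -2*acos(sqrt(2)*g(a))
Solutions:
 Integral(1/acos(sqrt(2)*_y), (_y, g(a))) = C1 + 2*a


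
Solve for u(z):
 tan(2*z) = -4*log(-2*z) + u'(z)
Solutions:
 u(z) = C1 + 4*z*log(-z) - 4*z + 4*z*log(2) - log(cos(2*z))/2


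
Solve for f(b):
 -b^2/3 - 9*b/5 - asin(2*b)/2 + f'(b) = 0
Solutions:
 f(b) = C1 + b^3/9 + 9*b^2/10 + b*asin(2*b)/2 + sqrt(1 - 4*b^2)/4


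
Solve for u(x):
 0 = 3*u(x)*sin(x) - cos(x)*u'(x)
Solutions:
 u(x) = C1/cos(x)^3


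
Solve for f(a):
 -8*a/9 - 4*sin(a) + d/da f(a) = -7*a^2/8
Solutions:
 f(a) = C1 - 7*a^3/24 + 4*a^2/9 - 4*cos(a)


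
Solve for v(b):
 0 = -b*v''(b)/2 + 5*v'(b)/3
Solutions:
 v(b) = C1 + C2*b^(13/3)


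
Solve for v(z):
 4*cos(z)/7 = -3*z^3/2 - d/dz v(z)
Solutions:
 v(z) = C1 - 3*z^4/8 - 4*sin(z)/7


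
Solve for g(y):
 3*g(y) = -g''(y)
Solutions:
 g(y) = C1*sin(sqrt(3)*y) + C2*cos(sqrt(3)*y)


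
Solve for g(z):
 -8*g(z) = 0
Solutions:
 g(z) = 0


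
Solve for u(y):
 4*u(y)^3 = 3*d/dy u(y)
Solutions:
 u(y) = -sqrt(6)*sqrt(-1/(C1 + 4*y))/2
 u(y) = sqrt(6)*sqrt(-1/(C1 + 4*y))/2


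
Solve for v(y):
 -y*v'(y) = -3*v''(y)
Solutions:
 v(y) = C1 + C2*erfi(sqrt(6)*y/6)


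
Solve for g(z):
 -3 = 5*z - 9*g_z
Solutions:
 g(z) = C1 + 5*z^2/18 + z/3


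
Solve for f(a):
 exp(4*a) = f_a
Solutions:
 f(a) = C1 + exp(4*a)/4


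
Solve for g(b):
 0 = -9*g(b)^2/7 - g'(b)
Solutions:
 g(b) = 7/(C1 + 9*b)


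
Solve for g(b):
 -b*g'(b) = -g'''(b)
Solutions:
 g(b) = C1 + Integral(C2*airyai(b) + C3*airybi(b), b)


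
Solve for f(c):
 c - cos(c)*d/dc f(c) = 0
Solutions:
 f(c) = C1 + Integral(c/cos(c), c)


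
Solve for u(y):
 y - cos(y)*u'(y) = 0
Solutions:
 u(y) = C1 + Integral(y/cos(y), y)


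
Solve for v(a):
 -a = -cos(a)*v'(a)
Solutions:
 v(a) = C1 + Integral(a/cos(a), a)


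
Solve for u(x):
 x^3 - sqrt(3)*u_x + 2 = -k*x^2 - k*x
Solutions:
 u(x) = C1 + sqrt(3)*k*x^3/9 + sqrt(3)*k*x^2/6 + sqrt(3)*x^4/12 + 2*sqrt(3)*x/3


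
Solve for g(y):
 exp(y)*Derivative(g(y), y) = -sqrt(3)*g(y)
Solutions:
 g(y) = C1*exp(sqrt(3)*exp(-y))


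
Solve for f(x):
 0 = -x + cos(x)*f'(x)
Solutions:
 f(x) = C1 + Integral(x/cos(x), x)


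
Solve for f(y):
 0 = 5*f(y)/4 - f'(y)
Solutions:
 f(y) = C1*exp(5*y/4)


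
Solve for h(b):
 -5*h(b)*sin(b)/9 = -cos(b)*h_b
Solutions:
 h(b) = C1/cos(b)^(5/9)


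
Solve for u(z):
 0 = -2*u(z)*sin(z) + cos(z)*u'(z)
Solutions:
 u(z) = C1/cos(z)^2


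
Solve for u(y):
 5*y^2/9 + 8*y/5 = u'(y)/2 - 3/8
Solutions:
 u(y) = C1 + 10*y^3/27 + 8*y^2/5 + 3*y/4


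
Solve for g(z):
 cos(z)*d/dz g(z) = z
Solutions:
 g(z) = C1 + Integral(z/cos(z), z)


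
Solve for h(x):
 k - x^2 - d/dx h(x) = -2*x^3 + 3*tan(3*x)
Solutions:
 h(x) = C1 + k*x + x^4/2 - x^3/3 + log(cos(3*x))


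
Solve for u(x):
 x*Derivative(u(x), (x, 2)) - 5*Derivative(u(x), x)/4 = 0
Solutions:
 u(x) = C1 + C2*x^(9/4)


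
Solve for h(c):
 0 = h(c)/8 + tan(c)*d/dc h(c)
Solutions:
 h(c) = C1/sin(c)^(1/8)


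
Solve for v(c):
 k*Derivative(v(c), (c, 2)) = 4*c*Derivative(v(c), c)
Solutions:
 v(c) = C1 + C2*erf(sqrt(2)*c*sqrt(-1/k))/sqrt(-1/k)


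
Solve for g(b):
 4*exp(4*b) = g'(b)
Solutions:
 g(b) = C1 + exp(4*b)


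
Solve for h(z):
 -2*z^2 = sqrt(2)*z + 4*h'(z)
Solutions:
 h(z) = C1 - z^3/6 - sqrt(2)*z^2/8


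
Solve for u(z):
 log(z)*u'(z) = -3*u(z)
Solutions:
 u(z) = C1*exp(-3*li(z))


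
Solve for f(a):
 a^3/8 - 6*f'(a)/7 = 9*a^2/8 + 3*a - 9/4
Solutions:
 f(a) = C1 + 7*a^4/192 - 7*a^3/16 - 7*a^2/4 + 21*a/8


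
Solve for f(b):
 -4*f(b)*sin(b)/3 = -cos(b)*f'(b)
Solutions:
 f(b) = C1/cos(b)^(4/3)


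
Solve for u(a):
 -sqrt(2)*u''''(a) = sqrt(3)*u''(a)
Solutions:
 u(a) = C1 + C2*a + C3*sin(2^(3/4)*3^(1/4)*a/2) + C4*cos(2^(3/4)*3^(1/4)*a/2)


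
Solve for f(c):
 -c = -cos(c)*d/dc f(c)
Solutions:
 f(c) = C1 + Integral(c/cos(c), c)


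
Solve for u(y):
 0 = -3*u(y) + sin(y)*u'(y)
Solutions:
 u(y) = C1*(cos(y) - 1)^(3/2)/(cos(y) + 1)^(3/2)


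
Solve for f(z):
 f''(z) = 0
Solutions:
 f(z) = C1 + C2*z


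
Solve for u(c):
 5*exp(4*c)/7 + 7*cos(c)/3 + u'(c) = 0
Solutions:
 u(c) = C1 - 5*exp(4*c)/28 - 7*sin(c)/3


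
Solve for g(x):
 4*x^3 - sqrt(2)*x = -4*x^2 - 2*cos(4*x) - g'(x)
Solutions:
 g(x) = C1 - x^4 - 4*x^3/3 + sqrt(2)*x^2/2 - sin(4*x)/2


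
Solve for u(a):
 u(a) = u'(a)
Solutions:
 u(a) = C1*exp(a)


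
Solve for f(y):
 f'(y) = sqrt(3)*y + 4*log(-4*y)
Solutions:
 f(y) = C1 + sqrt(3)*y^2/2 + 4*y*log(-y) + 4*y*(-1 + 2*log(2))


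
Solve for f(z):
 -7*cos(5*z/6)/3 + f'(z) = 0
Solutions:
 f(z) = C1 + 14*sin(5*z/6)/5


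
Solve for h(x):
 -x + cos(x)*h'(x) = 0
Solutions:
 h(x) = C1 + Integral(x/cos(x), x)


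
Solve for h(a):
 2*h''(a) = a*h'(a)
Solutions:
 h(a) = C1 + C2*erfi(a/2)


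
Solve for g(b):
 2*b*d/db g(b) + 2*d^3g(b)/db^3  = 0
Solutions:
 g(b) = C1 + Integral(C2*airyai(-b) + C3*airybi(-b), b)


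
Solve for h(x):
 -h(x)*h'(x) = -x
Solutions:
 h(x) = -sqrt(C1 + x^2)
 h(x) = sqrt(C1 + x^2)


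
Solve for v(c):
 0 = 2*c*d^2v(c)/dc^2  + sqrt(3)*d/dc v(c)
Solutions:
 v(c) = C1 + C2*c^(1 - sqrt(3)/2)


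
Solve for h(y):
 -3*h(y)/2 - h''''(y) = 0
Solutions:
 h(y) = (C1*sin(6^(1/4)*y/2) + C2*cos(6^(1/4)*y/2))*exp(-6^(1/4)*y/2) + (C3*sin(6^(1/4)*y/2) + C4*cos(6^(1/4)*y/2))*exp(6^(1/4)*y/2)


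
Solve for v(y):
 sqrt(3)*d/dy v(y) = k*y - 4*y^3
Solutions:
 v(y) = C1 + sqrt(3)*k*y^2/6 - sqrt(3)*y^4/3


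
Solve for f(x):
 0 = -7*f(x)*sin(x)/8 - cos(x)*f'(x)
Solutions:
 f(x) = C1*cos(x)^(7/8)


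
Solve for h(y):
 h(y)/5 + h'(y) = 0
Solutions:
 h(y) = C1*exp(-y/5)


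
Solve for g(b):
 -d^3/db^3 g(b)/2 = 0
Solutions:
 g(b) = C1 + C2*b + C3*b^2


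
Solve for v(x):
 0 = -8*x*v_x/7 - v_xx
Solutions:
 v(x) = C1 + C2*erf(2*sqrt(7)*x/7)


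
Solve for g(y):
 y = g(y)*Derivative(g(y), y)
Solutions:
 g(y) = -sqrt(C1 + y^2)
 g(y) = sqrt(C1 + y^2)


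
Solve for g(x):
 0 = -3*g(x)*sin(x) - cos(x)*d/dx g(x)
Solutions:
 g(x) = C1*cos(x)^3


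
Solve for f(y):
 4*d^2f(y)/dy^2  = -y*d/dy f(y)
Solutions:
 f(y) = C1 + C2*erf(sqrt(2)*y/4)


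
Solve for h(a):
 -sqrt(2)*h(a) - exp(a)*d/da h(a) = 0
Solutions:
 h(a) = C1*exp(sqrt(2)*exp(-a))


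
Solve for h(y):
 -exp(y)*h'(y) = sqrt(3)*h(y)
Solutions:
 h(y) = C1*exp(sqrt(3)*exp(-y))


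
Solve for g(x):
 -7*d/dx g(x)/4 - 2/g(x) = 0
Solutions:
 g(x) = -sqrt(C1 - 112*x)/7
 g(x) = sqrt(C1 - 112*x)/7


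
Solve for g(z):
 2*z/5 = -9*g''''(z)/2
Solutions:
 g(z) = C1 + C2*z + C3*z^2 + C4*z^3 - z^5/1350


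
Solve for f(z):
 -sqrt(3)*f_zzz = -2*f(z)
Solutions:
 f(z) = C3*exp(2^(1/3)*3^(5/6)*z/3) + (C1*sin(6^(1/3)*z/2) + C2*cos(6^(1/3)*z/2))*exp(-2^(1/3)*3^(5/6)*z/6)


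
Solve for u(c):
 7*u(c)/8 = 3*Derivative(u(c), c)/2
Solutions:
 u(c) = C1*exp(7*c/12)


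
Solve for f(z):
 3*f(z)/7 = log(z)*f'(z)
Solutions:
 f(z) = C1*exp(3*li(z)/7)


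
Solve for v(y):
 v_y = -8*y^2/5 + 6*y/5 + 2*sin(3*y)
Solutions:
 v(y) = C1 - 8*y^3/15 + 3*y^2/5 - 2*cos(3*y)/3


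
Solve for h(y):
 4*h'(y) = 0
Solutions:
 h(y) = C1


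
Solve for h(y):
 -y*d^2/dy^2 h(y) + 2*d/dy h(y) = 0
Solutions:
 h(y) = C1 + C2*y^3


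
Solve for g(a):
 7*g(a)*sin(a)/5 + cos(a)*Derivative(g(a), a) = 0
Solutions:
 g(a) = C1*cos(a)^(7/5)


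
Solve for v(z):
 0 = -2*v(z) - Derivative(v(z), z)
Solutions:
 v(z) = C1*exp(-2*z)


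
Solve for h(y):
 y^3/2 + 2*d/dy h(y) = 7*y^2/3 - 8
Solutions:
 h(y) = C1 - y^4/16 + 7*y^3/18 - 4*y


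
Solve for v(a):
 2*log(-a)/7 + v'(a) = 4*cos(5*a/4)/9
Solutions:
 v(a) = C1 - 2*a*log(-a)/7 + 2*a/7 + 16*sin(5*a/4)/45


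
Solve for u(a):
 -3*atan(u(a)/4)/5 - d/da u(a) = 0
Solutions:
 Integral(1/atan(_y/4), (_y, u(a))) = C1 - 3*a/5


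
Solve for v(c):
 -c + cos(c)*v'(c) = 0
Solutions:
 v(c) = C1 + Integral(c/cos(c), c)


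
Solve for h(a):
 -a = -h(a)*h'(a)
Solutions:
 h(a) = -sqrt(C1 + a^2)
 h(a) = sqrt(C1 + a^2)


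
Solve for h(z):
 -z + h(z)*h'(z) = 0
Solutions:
 h(z) = -sqrt(C1 + z^2)
 h(z) = sqrt(C1 + z^2)


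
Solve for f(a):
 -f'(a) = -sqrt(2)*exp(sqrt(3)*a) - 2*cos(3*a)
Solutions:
 f(a) = C1 + sqrt(6)*exp(sqrt(3)*a)/3 + 2*sin(3*a)/3


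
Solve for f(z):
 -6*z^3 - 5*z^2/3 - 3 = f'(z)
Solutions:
 f(z) = C1 - 3*z^4/2 - 5*z^3/9 - 3*z


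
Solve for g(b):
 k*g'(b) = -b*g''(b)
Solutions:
 g(b) = C1 + b^(1 - re(k))*(C2*sin(log(b)*Abs(im(k))) + C3*cos(log(b)*im(k)))


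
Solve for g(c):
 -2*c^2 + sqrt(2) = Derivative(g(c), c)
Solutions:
 g(c) = C1 - 2*c^3/3 + sqrt(2)*c


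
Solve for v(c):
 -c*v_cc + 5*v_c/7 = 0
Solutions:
 v(c) = C1 + C2*c^(12/7)


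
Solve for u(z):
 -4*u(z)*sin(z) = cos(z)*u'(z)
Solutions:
 u(z) = C1*cos(z)^4


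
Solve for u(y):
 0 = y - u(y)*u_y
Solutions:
 u(y) = -sqrt(C1 + y^2)
 u(y) = sqrt(C1 + y^2)


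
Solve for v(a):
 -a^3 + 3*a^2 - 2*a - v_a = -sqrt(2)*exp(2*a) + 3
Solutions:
 v(a) = C1 - a^4/4 + a^3 - a^2 - 3*a + sqrt(2)*exp(2*a)/2


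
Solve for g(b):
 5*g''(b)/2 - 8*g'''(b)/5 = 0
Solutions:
 g(b) = C1 + C2*b + C3*exp(25*b/16)


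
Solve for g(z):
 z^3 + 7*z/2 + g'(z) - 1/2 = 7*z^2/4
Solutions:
 g(z) = C1 - z^4/4 + 7*z^3/12 - 7*z^2/4 + z/2


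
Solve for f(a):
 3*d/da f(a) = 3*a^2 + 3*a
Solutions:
 f(a) = C1 + a^3/3 + a^2/2


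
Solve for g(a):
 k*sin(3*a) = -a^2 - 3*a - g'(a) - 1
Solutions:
 g(a) = C1 - a^3/3 - 3*a^2/2 - a + k*cos(3*a)/3


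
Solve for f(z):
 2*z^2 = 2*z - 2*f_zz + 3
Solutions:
 f(z) = C1 + C2*z - z^4/12 + z^3/6 + 3*z^2/4


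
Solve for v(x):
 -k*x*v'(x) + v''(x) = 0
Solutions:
 v(x) = Piecewise((-sqrt(2)*sqrt(pi)*C1*erf(sqrt(2)*x*sqrt(-k)/2)/(2*sqrt(-k)) - C2, (k > 0) | (k < 0)), (-C1*x - C2, True))


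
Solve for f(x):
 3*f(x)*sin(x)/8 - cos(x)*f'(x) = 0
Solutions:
 f(x) = C1/cos(x)^(3/8)


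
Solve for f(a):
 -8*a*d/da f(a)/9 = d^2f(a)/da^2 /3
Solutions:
 f(a) = C1 + C2*erf(2*sqrt(3)*a/3)


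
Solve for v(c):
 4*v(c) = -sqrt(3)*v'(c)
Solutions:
 v(c) = C1*exp(-4*sqrt(3)*c/3)


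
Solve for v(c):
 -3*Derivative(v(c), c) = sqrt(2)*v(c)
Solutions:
 v(c) = C1*exp(-sqrt(2)*c/3)


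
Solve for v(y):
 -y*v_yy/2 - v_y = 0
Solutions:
 v(y) = C1 + C2/y


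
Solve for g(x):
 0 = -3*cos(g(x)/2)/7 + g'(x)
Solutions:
 -3*x/7 - log(sin(g(x)/2) - 1) + log(sin(g(x)/2) + 1) = C1


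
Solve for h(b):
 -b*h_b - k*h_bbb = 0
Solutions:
 h(b) = C1 + Integral(C2*airyai(b*(-1/k)^(1/3)) + C3*airybi(b*(-1/k)^(1/3)), b)


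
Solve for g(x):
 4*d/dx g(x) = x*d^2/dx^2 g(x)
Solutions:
 g(x) = C1 + C2*x^5


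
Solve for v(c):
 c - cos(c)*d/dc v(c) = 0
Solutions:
 v(c) = C1 + Integral(c/cos(c), c)


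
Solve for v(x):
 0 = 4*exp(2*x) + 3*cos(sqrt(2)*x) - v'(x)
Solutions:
 v(x) = C1 + 2*exp(2*x) + 3*sqrt(2)*sin(sqrt(2)*x)/2


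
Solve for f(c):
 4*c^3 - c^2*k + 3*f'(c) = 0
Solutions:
 f(c) = C1 - c^4/3 + c^3*k/9


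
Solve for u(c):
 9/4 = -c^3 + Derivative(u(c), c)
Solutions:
 u(c) = C1 + c^4/4 + 9*c/4


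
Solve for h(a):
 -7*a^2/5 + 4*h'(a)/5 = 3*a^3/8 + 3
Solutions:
 h(a) = C1 + 15*a^4/128 + 7*a^3/12 + 15*a/4


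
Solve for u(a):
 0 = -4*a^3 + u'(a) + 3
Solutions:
 u(a) = C1 + a^4 - 3*a


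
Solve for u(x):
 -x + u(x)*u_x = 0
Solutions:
 u(x) = -sqrt(C1 + x^2)
 u(x) = sqrt(C1 + x^2)


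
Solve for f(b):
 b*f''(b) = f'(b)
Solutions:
 f(b) = C1 + C2*b^2


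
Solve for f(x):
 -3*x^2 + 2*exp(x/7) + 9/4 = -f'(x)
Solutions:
 f(x) = C1 + x^3 - 9*x/4 - 14*exp(x/7)


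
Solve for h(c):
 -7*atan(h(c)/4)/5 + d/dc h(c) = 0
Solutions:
 Integral(1/atan(_y/4), (_y, h(c))) = C1 + 7*c/5


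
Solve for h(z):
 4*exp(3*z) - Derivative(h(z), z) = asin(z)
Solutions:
 h(z) = C1 - z*asin(z) - sqrt(1 - z^2) + 4*exp(3*z)/3


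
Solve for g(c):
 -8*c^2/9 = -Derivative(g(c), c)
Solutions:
 g(c) = C1 + 8*c^3/27


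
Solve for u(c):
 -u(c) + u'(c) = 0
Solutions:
 u(c) = C1*exp(c)


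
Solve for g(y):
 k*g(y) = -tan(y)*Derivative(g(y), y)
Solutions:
 g(y) = C1*exp(-k*log(sin(y)))


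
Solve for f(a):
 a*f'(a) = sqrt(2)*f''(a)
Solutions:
 f(a) = C1 + C2*erfi(2^(1/4)*a/2)


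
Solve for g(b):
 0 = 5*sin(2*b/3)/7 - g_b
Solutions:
 g(b) = C1 - 15*cos(2*b/3)/14


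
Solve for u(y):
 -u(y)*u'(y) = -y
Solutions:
 u(y) = -sqrt(C1 + y^2)
 u(y) = sqrt(C1 + y^2)


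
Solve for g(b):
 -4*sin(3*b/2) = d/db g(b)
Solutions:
 g(b) = C1 + 8*cos(3*b/2)/3


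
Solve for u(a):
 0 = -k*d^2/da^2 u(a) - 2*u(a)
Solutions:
 u(a) = C1*exp(-sqrt(2)*a*sqrt(-1/k)) + C2*exp(sqrt(2)*a*sqrt(-1/k))


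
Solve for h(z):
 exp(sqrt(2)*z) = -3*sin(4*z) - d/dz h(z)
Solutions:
 h(z) = C1 - sqrt(2)*exp(sqrt(2)*z)/2 + 3*cos(4*z)/4


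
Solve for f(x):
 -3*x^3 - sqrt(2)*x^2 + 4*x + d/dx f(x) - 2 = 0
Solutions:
 f(x) = C1 + 3*x^4/4 + sqrt(2)*x^3/3 - 2*x^2 + 2*x


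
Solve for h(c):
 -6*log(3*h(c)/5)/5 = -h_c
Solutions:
 -5*Integral(1/(log(_y) - log(5) + log(3)), (_y, h(c)))/6 = C1 - c


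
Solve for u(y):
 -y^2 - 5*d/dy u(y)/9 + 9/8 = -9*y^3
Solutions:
 u(y) = C1 + 81*y^4/20 - 3*y^3/5 + 81*y/40


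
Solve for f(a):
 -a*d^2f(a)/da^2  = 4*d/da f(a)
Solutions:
 f(a) = C1 + C2/a^3


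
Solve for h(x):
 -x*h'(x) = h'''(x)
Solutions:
 h(x) = C1 + Integral(C2*airyai(-x) + C3*airybi(-x), x)


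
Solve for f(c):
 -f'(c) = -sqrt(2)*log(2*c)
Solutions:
 f(c) = C1 + sqrt(2)*c*log(c) - sqrt(2)*c + sqrt(2)*c*log(2)


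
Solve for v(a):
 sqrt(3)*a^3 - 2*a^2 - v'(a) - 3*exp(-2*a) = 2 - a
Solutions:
 v(a) = C1 + sqrt(3)*a^4/4 - 2*a^3/3 + a^2/2 - 2*a + 3*exp(-2*a)/2


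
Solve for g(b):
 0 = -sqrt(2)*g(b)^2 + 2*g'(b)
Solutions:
 g(b) = -2/(C1 + sqrt(2)*b)


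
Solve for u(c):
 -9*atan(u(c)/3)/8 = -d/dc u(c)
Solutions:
 Integral(1/atan(_y/3), (_y, u(c))) = C1 + 9*c/8


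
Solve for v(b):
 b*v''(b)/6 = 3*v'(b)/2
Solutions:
 v(b) = C1 + C2*b^10


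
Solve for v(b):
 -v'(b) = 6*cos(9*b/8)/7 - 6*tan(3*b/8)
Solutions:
 v(b) = C1 - 16*log(cos(3*b/8)) - 16*sin(9*b/8)/21


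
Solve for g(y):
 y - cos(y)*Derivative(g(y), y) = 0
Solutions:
 g(y) = C1 + Integral(y/cos(y), y)


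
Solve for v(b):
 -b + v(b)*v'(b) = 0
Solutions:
 v(b) = -sqrt(C1 + b^2)
 v(b) = sqrt(C1 + b^2)


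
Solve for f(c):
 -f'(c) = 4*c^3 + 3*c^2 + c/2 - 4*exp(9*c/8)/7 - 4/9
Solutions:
 f(c) = C1 - c^4 - c^3 - c^2/4 + 4*c/9 + 32*exp(9*c/8)/63


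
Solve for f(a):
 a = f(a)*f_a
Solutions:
 f(a) = -sqrt(C1 + a^2)
 f(a) = sqrt(C1 + a^2)


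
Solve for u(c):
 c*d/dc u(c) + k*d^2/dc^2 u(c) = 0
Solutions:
 u(c) = C1 + C2*sqrt(k)*erf(sqrt(2)*c*sqrt(1/k)/2)


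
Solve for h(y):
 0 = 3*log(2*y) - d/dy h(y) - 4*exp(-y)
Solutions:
 h(y) = C1 + 3*y*log(y) + 3*y*(-1 + log(2)) + 4*exp(-y)


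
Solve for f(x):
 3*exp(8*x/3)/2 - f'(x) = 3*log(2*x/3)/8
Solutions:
 f(x) = C1 - 3*x*log(x)/8 + 3*x*(-log(2) + 1 + log(3))/8 + 9*exp(8*x/3)/16


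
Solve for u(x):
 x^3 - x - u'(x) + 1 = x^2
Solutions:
 u(x) = C1 + x^4/4 - x^3/3 - x^2/2 + x


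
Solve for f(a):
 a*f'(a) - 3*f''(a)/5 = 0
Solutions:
 f(a) = C1 + C2*erfi(sqrt(30)*a/6)


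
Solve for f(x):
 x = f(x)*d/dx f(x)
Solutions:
 f(x) = -sqrt(C1 + x^2)
 f(x) = sqrt(C1 + x^2)


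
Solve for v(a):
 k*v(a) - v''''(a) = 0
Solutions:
 v(a) = C1*exp(-a*k^(1/4)) + C2*exp(a*k^(1/4)) + C3*exp(-I*a*k^(1/4)) + C4*exp(I*a*k^(1/4))


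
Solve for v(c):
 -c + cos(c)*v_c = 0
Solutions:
 v(c) = C1 + Integral(c/cos(c), c)


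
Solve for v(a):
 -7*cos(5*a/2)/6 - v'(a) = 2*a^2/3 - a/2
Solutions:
 v(a) = C1 - 2*a^3/9 + a^2/4 - 7*sin(5*a/2)/15


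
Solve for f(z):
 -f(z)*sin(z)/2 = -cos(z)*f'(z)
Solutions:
 f(z) = C1/sqrt(cos(z))


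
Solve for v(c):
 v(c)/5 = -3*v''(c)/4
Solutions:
 v(c) = C1*sin(2*sqrt(15)*c/15) + C2*cos(2*sqrt(15)*c/15)


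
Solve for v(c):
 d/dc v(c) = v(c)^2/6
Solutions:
 v(c) = -6/(C1 + c)


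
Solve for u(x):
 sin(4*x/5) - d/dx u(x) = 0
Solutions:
 u(x) = C1 - 5*cos(4*x/5)/4


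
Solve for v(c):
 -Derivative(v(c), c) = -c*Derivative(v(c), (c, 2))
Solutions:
 v(c) = C1 + C2*c^2


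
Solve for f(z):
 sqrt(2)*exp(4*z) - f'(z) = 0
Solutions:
 f(z) = C1 + sqrt(2)*exp(4*z)/4


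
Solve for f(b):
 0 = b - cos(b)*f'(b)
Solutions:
 f(b) = C1 + Integral(b/cos(b), b)


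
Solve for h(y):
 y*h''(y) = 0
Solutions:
 h(y) = C1 + C2*y


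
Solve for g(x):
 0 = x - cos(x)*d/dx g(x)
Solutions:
 g(x) = C1 + Integral(x/cos(x), x)


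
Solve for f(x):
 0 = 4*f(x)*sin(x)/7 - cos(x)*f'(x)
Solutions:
 f(x) = C1/cos(x)^(4/7)


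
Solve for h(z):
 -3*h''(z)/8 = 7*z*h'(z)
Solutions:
 h(z) = C1 + C2*erf(2*sqrt(21)*z/3)


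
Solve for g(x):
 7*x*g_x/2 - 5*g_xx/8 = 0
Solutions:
 g(x) = C1 + C2*erfi(sqrt(70)*x/5)


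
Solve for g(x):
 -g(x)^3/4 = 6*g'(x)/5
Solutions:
 g(x) = -2*sqrt(3)*sqrt(-1/(C1 - 5*x))
 g(x) = 2*sqrt(3)*sqrt(-1/(C1 - 5*x))


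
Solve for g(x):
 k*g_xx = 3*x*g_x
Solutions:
 g(x) = C1 + C2*erf(sqrt(6)*x*sqrt(-1/k)/2)/sqrt(-1/k)


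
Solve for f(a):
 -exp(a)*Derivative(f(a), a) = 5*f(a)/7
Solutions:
 f(a) = C1*exp(5*exp(-a)/7)


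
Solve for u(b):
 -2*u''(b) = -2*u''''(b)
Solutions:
 u(b) = C1 + C2*b + C3*exp(-b) + C4*exp(b)


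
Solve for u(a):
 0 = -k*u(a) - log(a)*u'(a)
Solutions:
 u(a) = C1*exp(-k*li(a))


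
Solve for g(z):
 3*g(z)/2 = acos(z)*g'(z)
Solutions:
 g(z) = C1*exp(3*Integral(1/acos(z), z)/2)


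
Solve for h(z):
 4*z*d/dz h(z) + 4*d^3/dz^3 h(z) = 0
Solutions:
 h(z) = C1 + Integral(C2*airyai(-z) + C3*airybi(-z), z)


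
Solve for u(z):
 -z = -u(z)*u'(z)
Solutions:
 u(z) = -sqrt(C1 + z^2)
 u(z) = sqrt(C1 + z^2)


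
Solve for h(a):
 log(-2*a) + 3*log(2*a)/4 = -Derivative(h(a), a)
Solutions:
 h(a) = C1 - 7*a*log(a)/4 + a*(-7*log(2)/4 + 7/4 - I*pi)


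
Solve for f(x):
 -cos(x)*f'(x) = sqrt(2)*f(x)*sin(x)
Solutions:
 f(x) = C1*cos(x)^(sqrt(2))


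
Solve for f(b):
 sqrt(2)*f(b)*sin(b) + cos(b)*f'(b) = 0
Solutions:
 f(b) = C1*cos(b)^(sqrt(2))


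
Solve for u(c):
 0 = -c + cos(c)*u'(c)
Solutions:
 u(c) = C1 + Integral(c/cos(c), c)


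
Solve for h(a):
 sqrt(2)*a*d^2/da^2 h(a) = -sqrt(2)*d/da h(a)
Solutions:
 h(a) = C1 + C2*log(a)


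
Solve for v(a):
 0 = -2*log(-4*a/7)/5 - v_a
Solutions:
 v(a) = C1 - 2*a*log(-a)/5 + 2*a*(-2*log(2) + 1 + log(7))/5


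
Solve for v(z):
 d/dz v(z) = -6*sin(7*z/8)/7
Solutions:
 v(z) = C1 + 48*cos(7*z/8)/49


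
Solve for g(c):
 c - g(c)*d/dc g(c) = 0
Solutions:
 g(c) = -sqrt(C1 + c^2)
 g(c) = sqrt(C1 + c^2)


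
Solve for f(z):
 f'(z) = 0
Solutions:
 f(z) = C1


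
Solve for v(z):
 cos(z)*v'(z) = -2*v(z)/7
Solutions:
 v(z) = C1*(sin(z) - 1)^(1/7)/(sin(z) + 1)^(1/7)


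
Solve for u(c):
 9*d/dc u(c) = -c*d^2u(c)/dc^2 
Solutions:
 u(c) = C1 + C2/c^8


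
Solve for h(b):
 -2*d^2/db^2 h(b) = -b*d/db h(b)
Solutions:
 h(b) = C1 + C2*erfi(b/2)


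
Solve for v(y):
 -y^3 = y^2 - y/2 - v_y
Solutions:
 v(y) = C1 + y^4/4 + y^3/3 - y^2/4


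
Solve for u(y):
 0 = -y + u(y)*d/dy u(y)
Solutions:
 u(y) = -sqrt(C1 + y^2)
 u(y) = sqrt(C1 + y^2)


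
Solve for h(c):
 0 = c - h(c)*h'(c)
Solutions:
 h(c) = -sqrt(C1 + c^2)
 h(c) = sqrt(C1 + c^2)


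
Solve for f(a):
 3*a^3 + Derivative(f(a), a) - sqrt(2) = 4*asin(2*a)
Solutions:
 f(a) = C1 - 3*a^4/4 + 4*a*asin(2*a) + sqrt(2)*a + 2*sqrt(1 - 4*a^2)


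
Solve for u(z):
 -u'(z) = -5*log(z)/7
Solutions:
 u(z) = C1 + 5*z*log(z)/7 - 5*z/7


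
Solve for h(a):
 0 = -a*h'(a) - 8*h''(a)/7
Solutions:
 h(a) = C1 + C2*erf(sqrt(7)*a/4)


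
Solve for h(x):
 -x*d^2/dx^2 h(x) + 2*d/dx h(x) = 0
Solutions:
 h(x) = C1 + C2*x^3


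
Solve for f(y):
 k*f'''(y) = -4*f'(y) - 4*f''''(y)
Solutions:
 f(y) = C1 + C2*exp(-y*(k^2/(k^3 + sqrt(-k^6 + (k^3 + 864)^2) + 864)^(1/3) + k + (k^3 + sqrt(-k^6 + (k^3 + 864)^2) + 864)^(1/3))/12) + C3*exp(y*(-4*k^2/((-1 + sqrt(3)*I)*(k^3 + sqrt(-k^6 + (k^3 + 864)^2) + 864)^(1/3)) - 2*k + (k^3 + sqrt(-k^6 + (k^3 + 864)^2) + 864)^(1/3) - sqrt(3)*I*(k^3 + sqrt(-k^6 + (k^3 + 864)^2) + 864)^(1/3))/24) + C4*exp(y*(4*k^2/((1 + sqrt(3)*I)*(k^3 + sqrt(-k^6 + (k^3 + 864)^2) + 864)^(1/3)) - 2*k + (k^3 + sqrt(-k^6 + (k^3 + 864)^2) + 864)^(1/3) + sqrt(3)*I*(k^3 + sqrt(-k^6 + (k^3 + 864)^2) + 864)^(1/3))/24)


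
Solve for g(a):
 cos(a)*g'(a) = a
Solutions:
 g(a) = C1 + Integral(a/cos(a), a)


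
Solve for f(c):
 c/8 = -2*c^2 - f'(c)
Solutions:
 f(c) = C1 - 2*c^3/3 - c^2/16


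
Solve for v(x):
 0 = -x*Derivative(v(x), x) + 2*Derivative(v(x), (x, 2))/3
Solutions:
 v(x) = C1 + C2*erfi(sqrt(3)*x/2)


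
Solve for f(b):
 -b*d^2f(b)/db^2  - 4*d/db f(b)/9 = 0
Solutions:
 f(b) = C1 + C2*b^(5/9)


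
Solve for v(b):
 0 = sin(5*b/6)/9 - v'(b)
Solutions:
 v(b) = C1 - 2*cos(5*b/6)/15


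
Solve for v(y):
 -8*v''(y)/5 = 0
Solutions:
 v(y) = C1 + C2*y


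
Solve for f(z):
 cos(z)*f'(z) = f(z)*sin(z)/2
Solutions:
 f(z) = C1/sqrt(cos(z))


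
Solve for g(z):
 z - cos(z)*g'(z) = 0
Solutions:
 g(z) = C1 + Integral(z/cos(z), z)


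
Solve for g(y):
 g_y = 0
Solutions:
 g(y) = C1


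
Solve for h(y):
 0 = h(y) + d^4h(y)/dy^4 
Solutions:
 h(y) = (C1*sin(sqrt(2)*y/2) + C2*cos(sqrt(2)*y/2))*exp(-sqrt(2)*y/2) + (C3*sin(sqrt(2)*y/2) + C4*cos(sqrt(2)*y/2))*exp(sqrt(2)*y/2)


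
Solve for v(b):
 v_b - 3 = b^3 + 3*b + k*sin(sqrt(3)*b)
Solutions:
 v(b) = C1 + b^4/4 + 3*b^2/2 + 3*b - sqrt(3)*k*cos(sqrt(3)*b)/3


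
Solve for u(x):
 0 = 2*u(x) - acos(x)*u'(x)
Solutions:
 u(x) = C1*exp(2*Integral(1/acos(x), x))


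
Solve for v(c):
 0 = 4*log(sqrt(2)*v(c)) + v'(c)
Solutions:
 Integral(1/(2*log(_y) + log(2)), (_y, v(c)))/2 = C1 - c


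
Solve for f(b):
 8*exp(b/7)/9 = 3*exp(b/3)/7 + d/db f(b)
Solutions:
 f(b) = C1 + 56*exp(b/7)/9 - 9*exp(b/3)/7


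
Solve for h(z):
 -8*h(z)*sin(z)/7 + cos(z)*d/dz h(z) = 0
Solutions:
 h(z) = C1/cos(z)^(8/7)


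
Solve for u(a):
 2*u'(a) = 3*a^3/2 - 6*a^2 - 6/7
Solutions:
 u(a) = C1 + 3*a^4/16 - a^3 - 3*a/7


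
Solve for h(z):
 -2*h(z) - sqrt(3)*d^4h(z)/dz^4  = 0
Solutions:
 h(z) = (C1*sin(2^(3/4)*3^(7/8)*z/6) + C2*cos(2^(3/4)*3^(7/8)*z/6))*exp(-2^(3/4)*3^(7/8)*z/6) + (C3*sin(2^(3/4)*3^(7/8)*z/6) + C4*cos(2^(3/4)*3^(7/8)*z/6))*exp(2^(3/4)*3^(7/8)*z/6)


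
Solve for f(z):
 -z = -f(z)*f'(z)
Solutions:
 f(z) = -sqrt(C1 + z^2)
 f(z) = sqrt(C1 + z^2)


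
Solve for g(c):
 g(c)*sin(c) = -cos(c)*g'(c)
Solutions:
 g(c) = C1*cos(c)


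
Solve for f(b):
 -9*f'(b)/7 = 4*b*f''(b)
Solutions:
 f(b) = C1 + C2*b^(19/28)


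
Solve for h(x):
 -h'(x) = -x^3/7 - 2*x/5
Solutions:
 h(x) = C1 + x^4/28 + x^2/5


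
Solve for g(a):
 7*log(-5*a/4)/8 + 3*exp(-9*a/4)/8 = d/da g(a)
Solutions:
 g(a) = C1 + 7*a*log(-a)/8 + 7*a*(-2*log(2) - 1 + log(5))/8 - exp(-9*a/4)/6


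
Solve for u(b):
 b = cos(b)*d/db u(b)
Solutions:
 u(b) = C1 + Integral(b/cos(b), b)


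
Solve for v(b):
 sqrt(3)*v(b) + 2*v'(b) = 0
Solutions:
 v(b) = C1*exp(-sqrt(3)*b/2)


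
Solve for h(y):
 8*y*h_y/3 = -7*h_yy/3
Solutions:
 h(y) = C1 + C2*erf(2*sqrt(7)*y/7)


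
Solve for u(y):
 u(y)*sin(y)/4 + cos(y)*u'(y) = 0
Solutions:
 u(y) = C1*cos(y)^(1/4)


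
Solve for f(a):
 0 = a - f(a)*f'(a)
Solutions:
 f(a) = -sqrt(C1 + a^2)
 f(a) = sqrt(C1 + a^2)


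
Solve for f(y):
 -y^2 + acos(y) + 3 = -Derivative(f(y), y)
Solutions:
 f(y) = C1 + y^3/3 - y*acos(y) - 3*y + sqrt(1 - y^2)


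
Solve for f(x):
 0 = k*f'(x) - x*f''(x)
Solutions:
 f(x) = C1 + x^(re(k) + 1)*(C2*sin(log(x)*Abs(im(k))) + C3*cos(log(x)*im(k)))


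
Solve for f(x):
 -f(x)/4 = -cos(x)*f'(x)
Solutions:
 f(x) = C1*(sin(x) + 1)^(1/8)/(sin(x) - 1)^(1/8)


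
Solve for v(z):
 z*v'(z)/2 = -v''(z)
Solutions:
 v(z) = C1 + C2*erf(z/2)


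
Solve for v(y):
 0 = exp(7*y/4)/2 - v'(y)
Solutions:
 v(y) = C1 + 2*exp(7*y/4)/7


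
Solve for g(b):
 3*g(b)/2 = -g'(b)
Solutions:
 g(b) = C1*exp(-3*b/2)


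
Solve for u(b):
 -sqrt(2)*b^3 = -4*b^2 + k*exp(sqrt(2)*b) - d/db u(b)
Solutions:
 u(b) = C1 + sqrt(2)*b^4/4 - 4*b^3/3 + sqrt(2)*k*exp(sqrt(2)*b)/2


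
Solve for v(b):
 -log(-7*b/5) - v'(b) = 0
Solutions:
 v(b) = C1 - b*log(-b) + b*(-log(7) + 1 + log(5))


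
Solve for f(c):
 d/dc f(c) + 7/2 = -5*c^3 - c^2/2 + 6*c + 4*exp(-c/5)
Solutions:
 f(c) = C1 - 5*c^4/4 - c^3/6 + 3*c^2 - 7*c/2 - 20*exp(-c/5)


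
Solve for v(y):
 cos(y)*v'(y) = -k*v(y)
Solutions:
 v(y) = C1*exp(k*(log(sin(y) - 1) - log(sin(y) + 1))/2)


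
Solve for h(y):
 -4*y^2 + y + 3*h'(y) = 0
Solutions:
 h(y) = C1 + 4*y^3/9 - y^2/6


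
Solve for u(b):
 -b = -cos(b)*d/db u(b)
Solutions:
 u(b) = C1 + Integral(b/cos(b), b)


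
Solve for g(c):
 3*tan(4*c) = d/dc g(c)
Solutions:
 g(c) = C1 - 3*log(cos(4*c))/4


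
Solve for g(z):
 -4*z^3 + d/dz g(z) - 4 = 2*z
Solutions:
 g(z) = C1 + z^4 + z^2 + 4*z


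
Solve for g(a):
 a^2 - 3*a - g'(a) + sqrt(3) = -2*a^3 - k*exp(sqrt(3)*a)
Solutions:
 g(a) = C1 + a^4/2 + a^3/3 - 3*a^2/2 + sqrt(3)*a + sqrt(3)*k*exp(sqrt(3)*a)/3


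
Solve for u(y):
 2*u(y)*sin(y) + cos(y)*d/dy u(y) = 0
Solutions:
 u(y) = C1*cos(y)^2


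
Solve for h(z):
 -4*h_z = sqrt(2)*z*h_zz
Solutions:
 h(z) = C1 + C2*z^(1 - 2*sqrt(2))


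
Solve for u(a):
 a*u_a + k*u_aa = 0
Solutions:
 u(a) = C1 + C2*sqrt(k)*erf(sqrt(2)*a*sqrt(1/k)/2)


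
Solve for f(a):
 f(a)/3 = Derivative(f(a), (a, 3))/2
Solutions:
 f(a) = C3*exp(2^(1/3)*3^(2/3)*a/3) + (C1*sin(2^(1/3)*3^(1/6)*a/2) + C2*cos(2^(1/3)*3^(1/6)*a/2))*exp(-2^(1/3)*3^(2/3)*a/6)


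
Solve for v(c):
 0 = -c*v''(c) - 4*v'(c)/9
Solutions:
 v(c) = C1 + C2*c^(5/9)


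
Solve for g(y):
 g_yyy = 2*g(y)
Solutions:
 g(y) = C3*exp(2^(1/3)*y) + (C1*sin(2^(1/3)*sqrt(3)*y/2) + C2*cos(2^(1/3)*sqrt(3)*y/2))*exp(-2^(1/3)*y/2)


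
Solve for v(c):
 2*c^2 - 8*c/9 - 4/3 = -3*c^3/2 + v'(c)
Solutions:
 v(c) = C1 + 3*c^4/8 + 2*c^3/3 - 4*c^2/9 - 4*c/3


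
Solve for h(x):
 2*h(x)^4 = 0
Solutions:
 h(x) = 0


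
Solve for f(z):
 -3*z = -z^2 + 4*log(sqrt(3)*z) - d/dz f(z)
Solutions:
 f(z) = C1 - z^3/3 + 3*z^2/2 + 4*z*log(z) - 4*z + z*log(9)


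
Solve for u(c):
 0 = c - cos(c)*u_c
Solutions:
 u(c) = C1 + Integral(c/cos(c), c)


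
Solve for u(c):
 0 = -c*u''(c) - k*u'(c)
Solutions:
 u(c) = C1 + c^(1 - re(k))*(C2*sin(log(c)*Abs(im(k))) + C3*cos(log(c)*im(k)))


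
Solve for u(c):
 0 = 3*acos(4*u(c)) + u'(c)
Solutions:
 Integral(1/acos(4*_y), (_y, u(c))) = C1 - 3*c


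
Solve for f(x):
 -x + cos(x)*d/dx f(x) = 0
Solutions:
 f(x) = C1 + Integral(x/cos(x), x)


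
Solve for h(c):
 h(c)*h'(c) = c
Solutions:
 h(c) = -sqrt(C1 + c^2)
 h(c) = sqrt(C1 + c^2)


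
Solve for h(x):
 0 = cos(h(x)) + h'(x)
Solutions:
 h(x) = pi - asin((C1 + exp(2*x))/(C1 - exp(2*x)))
 h(x) = asin((C1 + exp(2*x))/(C1 - exp(2*x)))


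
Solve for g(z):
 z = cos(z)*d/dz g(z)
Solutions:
 g(z) = C1 + Integral(z/cos(z), z)


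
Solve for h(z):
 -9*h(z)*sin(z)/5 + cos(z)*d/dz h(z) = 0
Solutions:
 h(z) = C1/cos(z)^(9/5)


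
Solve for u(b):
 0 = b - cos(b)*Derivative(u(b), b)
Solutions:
 u(b) = C1 + Integral(b/cos(b), b)


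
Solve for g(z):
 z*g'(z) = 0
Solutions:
 g(z) = C1


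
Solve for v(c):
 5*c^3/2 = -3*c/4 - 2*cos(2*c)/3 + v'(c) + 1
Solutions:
 v(c) = C1 + 5*c^4/8 + 3*c^2/8 - c + sin(2*c)/3


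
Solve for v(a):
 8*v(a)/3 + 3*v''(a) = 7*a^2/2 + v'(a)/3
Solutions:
 v(a) = 21*a^2/16 + 21*a/64 + (C1*sin(sqrt(287)*a/18) + C2*cos(sqrt(287)*a/18))*exp(a/18) - 1491/512


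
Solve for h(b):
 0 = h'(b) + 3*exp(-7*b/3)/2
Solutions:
 h(b) = C1 + 9*exp(-7*b/3)/14


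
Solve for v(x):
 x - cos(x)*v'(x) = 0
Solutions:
 v(x) = C1 + Integral(x/cos(x), x)


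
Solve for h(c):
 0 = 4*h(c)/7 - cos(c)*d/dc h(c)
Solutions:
 h(c) = C1*(sin(c) + 1)^(2/7)/(sin(c) - 1)^(2/7)


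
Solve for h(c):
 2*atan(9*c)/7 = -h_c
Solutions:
 h(c) = C1 - 2*c*atan(9*c)/7 + log(81*c^2 + 1)/63


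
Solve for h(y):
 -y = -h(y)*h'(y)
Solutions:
 h(y) = -sqrt(C1 + y^2)
 h(y) = sqrt(C1 + y^2)


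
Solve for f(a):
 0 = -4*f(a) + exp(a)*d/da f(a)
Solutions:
 f(a) = C1*exp(-4*exp(-a))


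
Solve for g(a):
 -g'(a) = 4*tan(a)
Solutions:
 g(a) = C1 + 4*log(cos(a))


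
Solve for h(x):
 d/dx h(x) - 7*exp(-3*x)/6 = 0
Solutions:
 h(x) = C1 - 7*exp(-3*x)/18


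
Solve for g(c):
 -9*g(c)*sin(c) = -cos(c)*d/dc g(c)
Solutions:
 g(c) = C1/cos(c)^9


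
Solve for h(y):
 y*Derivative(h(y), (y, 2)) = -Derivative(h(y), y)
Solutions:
 h(y) = C1 + C2*log(y)


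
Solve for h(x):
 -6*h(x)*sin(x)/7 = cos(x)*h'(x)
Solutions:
 h(x) = C1*cos(x)^(6/7)


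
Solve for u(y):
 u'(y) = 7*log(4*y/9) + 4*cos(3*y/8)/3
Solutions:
 u(y) = C1 + 7*y*log(y) - 14*y*log(3) - 7*y + 14*y*log(2) + 32*sin(3*y/8)/9


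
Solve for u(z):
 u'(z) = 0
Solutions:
 u(z) = C1


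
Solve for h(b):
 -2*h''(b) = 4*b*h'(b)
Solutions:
 h(b) = C1 + C2*erf(b)


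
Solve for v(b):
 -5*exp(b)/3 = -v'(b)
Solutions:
 v(b) = C1 + 5*exp(b)/3


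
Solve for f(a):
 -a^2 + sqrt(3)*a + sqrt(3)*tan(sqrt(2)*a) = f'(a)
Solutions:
 f(a) = C1 - a^3/3 + sqrt(3)*a^2/2 - sqrt(6)*log(cos(sqrt(2)*a))/2


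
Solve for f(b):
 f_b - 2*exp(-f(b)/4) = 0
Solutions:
 f(b) = 4*log(C1 + b/2)


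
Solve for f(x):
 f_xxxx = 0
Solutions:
 f(x) = C1 + C2*x + C3*x^2 + C4*x^3


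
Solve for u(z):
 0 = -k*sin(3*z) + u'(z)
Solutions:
 u(z) = C1 - k*cos(3*z)/3


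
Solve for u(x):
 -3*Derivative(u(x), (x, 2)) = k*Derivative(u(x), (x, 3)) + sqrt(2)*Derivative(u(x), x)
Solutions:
 u(x) = C1 + C2*exp(x*(sqrt(-4*sqrt(2)*k + 9) - 3)/(2*k)) + C3*exp(-x*(sqrt(-4*sqrt(2)*k + 9) + 3)/(2*k))


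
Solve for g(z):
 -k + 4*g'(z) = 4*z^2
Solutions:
 g(z) = C1 + k*z/4 + z^3/3


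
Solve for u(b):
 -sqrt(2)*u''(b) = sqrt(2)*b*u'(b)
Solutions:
 u(b) = C1 + C2*erf(sqrt(2)*b/2)


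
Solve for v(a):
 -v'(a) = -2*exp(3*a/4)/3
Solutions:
 v(a) = C1 + 8*exp(3*a/4)/9


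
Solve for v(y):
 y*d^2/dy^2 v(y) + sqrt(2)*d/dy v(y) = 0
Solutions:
 v(y) = C1 + C2*y^(1 - sqrt(2))


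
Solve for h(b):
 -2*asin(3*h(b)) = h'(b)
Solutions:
 Integral(1/asin(3*_y), (_y, h(b))) = C1 - 2*b


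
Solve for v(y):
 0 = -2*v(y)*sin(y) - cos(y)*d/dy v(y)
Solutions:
 v(y) = C1*cos(y)^2


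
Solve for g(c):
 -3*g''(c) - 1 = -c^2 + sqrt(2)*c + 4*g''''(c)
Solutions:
 g(c) = C1 + C2*c + C3*sin(sqrt(3)*c/2) + C4*cos(sqrt(3)*c/2) + c^4/36 - sqrt(2)*c^3/18 - 11*c^2/18


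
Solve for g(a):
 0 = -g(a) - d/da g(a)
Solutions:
 g(a) = C1*exp(-a)


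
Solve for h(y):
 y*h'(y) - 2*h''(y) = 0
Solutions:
 h(y) = C1 + C2*erfi(y/2)


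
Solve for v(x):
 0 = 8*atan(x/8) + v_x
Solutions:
 v(x) = C1 - 8*x*atan(x/8) + 32*log(x^2 + 64)


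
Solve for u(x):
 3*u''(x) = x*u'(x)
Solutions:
 u(x) = C1 + C2*erfi(sqrt(6)*x/6)


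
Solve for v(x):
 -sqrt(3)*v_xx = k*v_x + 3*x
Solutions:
 v(x) = C1 + C2*exp(-sqrt(3)*k*x/3) - 3*x^2/(2*k) + 3*sqrt(3)*x/k^2


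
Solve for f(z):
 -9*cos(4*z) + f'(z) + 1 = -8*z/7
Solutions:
 f(z) = C1 - 4*z^2/7 - z + 9*sin(4*z)/4


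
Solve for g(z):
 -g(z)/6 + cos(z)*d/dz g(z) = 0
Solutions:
 g(z) = C1*(sin(z) + 1)^(1/12)/(sin(z) - 1)^(1/12)


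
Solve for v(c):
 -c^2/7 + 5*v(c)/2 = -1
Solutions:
 v(c) = 2*c^2/35 - 2/5


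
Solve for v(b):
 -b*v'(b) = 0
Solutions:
 v(b) = C1


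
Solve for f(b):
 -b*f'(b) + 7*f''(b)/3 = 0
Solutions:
 f(b) = C1 + C2*erfi(sqrt(42)*b/14)


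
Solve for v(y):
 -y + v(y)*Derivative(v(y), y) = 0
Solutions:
 v(y) = -sqrt(C1 + y^2)
 v(y) = sqrt(C1 + y^2)


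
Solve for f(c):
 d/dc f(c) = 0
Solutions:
 f(c) = C1


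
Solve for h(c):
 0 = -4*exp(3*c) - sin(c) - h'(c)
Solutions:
 h(c) = C1 - 4*exp(3*c)/3 + cos(c)


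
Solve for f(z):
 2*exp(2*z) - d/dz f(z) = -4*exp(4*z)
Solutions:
 f(z) = C1 + exp(4*z) + exp(2*z)


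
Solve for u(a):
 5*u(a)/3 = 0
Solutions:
 u(a) = 0


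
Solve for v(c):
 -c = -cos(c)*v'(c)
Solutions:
 v(c) = C1 + Integral(c/cos(c), c)


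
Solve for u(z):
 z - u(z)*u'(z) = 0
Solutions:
 u(z) = -sqrt(C1 + z^2)
 u(z) = sqrt(C1 + z^2)


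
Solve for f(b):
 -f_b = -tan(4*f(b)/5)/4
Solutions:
 f(b) = -5*asin(C1*exp(b/5))/4 + 5*pi/4
 f(b) = 5*asin(C1*exp(b/5))/4


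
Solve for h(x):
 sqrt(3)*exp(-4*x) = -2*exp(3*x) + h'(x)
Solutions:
 h(x) = C1 + 2*exp(3*x)/3 - sqrt(3)*exp(-4*x)/4


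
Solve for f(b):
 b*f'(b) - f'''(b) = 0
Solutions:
 f(b) = C1 + Integral(C2*airyai(b) + C3*airybi(b), b)


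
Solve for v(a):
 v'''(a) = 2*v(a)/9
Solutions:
 v(a) = C3*exp(6^(1/3)*a/3) + (C1*sin(2^(1/3)*3^(5/6)*a/6) + C2*cos(2^(1/3)*3^(5/6)*a/6))*exp(-6^(1/3)*a/6)


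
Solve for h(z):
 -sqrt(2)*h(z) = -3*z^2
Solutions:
 h(z) = 3*sqrt(2)*z^2/2


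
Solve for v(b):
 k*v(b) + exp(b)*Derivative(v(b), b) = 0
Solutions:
 v(b) = C1*exp(k*exp(-b))


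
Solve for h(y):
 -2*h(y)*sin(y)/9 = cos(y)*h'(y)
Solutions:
 h(y) = C1*cos(y)^(2/9)


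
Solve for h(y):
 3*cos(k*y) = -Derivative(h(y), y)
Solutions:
 h(y) = C1 - 3*sin(k*y)/k


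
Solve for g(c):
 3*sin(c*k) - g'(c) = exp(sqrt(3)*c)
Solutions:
 g(c) = C1 - sqrt(3)*exp(sqrt(3)*c)/3 - 3*cos(c*k)/k


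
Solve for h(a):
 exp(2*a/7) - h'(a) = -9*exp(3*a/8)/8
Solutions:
 h(a) = C1 + 3*exp(3*a/8) + 7*exp(2*a/7)/2
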